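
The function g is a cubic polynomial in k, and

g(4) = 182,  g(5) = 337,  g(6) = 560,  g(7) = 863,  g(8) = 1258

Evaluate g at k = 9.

Write g(k) = ak³ + bk² + ck + d; the 5 given values yield a linear system in the 4 coefficients.
Solving, g(k) = 2k³ + 4k² - 3k + 2.
Then g(9) = 1757.

1757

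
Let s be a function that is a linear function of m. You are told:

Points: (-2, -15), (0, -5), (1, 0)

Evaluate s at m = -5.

-30

Write s(m) = am + b; the 3 given values yield a linear system in the 2 coefficients.
Solving, s(m) = 5m - 5.
Then s(-5) = -30.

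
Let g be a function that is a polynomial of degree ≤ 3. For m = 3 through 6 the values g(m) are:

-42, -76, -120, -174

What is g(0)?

0

First differences: -34, -44, -54. Second differences: -10, -10.
Level-2 differences are constant, so g has degree 2.
Fitting a degree-2 polynomial gives g(m) = -5m² + m.
The constant term is g(0) = 0.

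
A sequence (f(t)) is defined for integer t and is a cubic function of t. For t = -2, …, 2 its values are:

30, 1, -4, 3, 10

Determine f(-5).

381

First differences: -29, -5, 7, 7. Second differences: 24, 12, 0. Third differences: -12, -12.
Level-3 differences are constant, so f has degree 3.
Fitting a degree-3 polynomial gives f(t) = -2t³ + 6t² + 3t - 4.
Then f(-5) = 381.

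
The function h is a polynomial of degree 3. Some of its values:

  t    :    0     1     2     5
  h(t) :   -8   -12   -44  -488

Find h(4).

Write h(t) = at³ + bt² + ct + d; the 4 given values yield a linear system in the 4 coefficients.
Solving, h(t) = -3t³ - 5t² + 4t - 8.
Then h(4) = -264.

-264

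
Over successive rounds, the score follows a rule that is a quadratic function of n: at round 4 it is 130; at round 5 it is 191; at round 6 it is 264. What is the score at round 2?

Write the value at n as T(n).
Write T(n) = an² + bn + c; the 3 given values yield a linear system in the 3 coefficients.
Solving, T(n) = 6n² + 7n + 6.
Then T(2) = 44.

44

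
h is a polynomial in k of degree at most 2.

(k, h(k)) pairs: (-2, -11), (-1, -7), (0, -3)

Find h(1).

First differences: 4, 4.
Level-1 differences are constant, so h has degree 1.
Extending the table by one column gives the next first difference 4, so h(1) = -3 + 4 = 1.

1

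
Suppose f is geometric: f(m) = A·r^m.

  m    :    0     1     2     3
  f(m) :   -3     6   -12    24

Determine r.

Consecutive ratio: 6/(-3) = -2, and -12/6 = -2, so r = -2.
Then A·(-2)^0 = -3 gives A = -3, and f(m) = -3·(-2)^m.

-2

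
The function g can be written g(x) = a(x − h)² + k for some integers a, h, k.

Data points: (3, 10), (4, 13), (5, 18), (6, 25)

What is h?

First differences 3, 5, 7; second difference 2 = 2a, so a = 1.
Expanding, the x-coefficient is −2ah = -2h; matching it to the data gives h = 2, and then k = 9.
So g(x) = 1(x − 2)² + 9.
Hence h = 2.

2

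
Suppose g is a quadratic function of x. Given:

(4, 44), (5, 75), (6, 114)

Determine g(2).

Write g(x) = ax² + bx + c; the 3 given values yield a linear system in the 3 coefficients.
Solving, g(x) = 4x² - 5x.
Then g(2) = 6.

6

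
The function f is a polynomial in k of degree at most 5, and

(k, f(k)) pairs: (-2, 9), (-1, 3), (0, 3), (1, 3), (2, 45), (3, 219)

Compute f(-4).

First differences: -6, 0, 0, 42, 174. Second differences: 6, 0, 42, 132. Third differences: -6, 42, 90. Fourth differences: 48, 48.
Level-4 differences are constant, so f has degree 4.
Fitting a degree-4 polynomial gives f(k) = 2k^4 + 3k³ - 2k² - 3k + 3.
Then f(-4) = 303.

303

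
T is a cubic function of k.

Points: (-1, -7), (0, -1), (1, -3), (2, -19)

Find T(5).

Write T(k) = ak³ + bk² + ck + d; the 4 given values yield a linear system in the 4 coefficients.
Solving, T(k) = -k³ - 4k² + 3k - 1.
Then T(5) = -211.

-211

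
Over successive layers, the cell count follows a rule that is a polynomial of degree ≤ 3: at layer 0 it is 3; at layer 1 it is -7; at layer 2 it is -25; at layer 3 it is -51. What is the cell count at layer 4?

-85

Write the value at m as s(m).
First differences: -10, -18, -26. Second differences: -8, -8.
Level-2 differences are constant, so s has degree 2.
Fitting a degree-2 polynomial gives s(m) = -4m² - 6m + 3.
Then s(4) = -85.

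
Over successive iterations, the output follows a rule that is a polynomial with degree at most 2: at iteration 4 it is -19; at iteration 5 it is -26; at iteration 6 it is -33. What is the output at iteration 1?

Write the value at m as T(m).
First differences: -7, -7.
Level-1 differences are constant, so T has degree 1.
Fitting a degree-1 polynomial gives T(m) = -7m + 9.
Then T(1) = 2.

2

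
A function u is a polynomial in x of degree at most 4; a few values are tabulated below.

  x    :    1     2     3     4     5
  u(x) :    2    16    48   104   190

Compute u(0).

0

Write u(x) = ax^4 + bx³ + cx² + dx + e; the 5 given values yield a linear system in the 5 coefficients.
Solving, the leading coefficient vanishes, and u(x) = x³ + 3x² - 2x.
Then u(0) = 0.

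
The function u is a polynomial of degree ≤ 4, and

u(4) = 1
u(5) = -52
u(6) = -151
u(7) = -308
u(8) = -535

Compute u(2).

17

First differences: -53, -99, -157, -227. Second differences: -46, -58, -70. Third differences: -12, -12.
Level-3 differences are constant, so u has degree 3.
Fitting a degree-3 polynomial gives u(t) = -2t³ + 7t² + 6t - 7.
Then u(2) = 17.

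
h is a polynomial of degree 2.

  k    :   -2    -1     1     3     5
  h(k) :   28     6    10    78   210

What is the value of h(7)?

Write h(k) = ak² + bk + c; the 5 given values yield a linear system in the 3 coefficients.
Solving, h(k) = 8k² + 2k.
Then h(7) = 406.

406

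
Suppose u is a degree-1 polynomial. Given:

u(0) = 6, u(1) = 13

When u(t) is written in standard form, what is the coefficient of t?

Write u(t) = at + b; the 2 given values yield a linear system in the 2 coefficients.
Solving, u(t) = 7t + 6.
The coefficient of t is 7.

7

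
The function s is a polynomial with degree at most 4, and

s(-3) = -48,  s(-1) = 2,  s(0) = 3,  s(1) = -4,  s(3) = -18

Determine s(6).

51

Write s(k) = ak^4 + bk³ + ck² + dk + e; the 5 given values yield a linear system in the 5 coefficients.
Solving, the leading coefficient vanishes, and s(k) = k³ - 4k² - 4k + 3.
Then s(6) = 51.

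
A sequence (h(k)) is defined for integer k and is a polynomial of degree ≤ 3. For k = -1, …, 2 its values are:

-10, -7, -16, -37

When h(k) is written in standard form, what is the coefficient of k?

-3

First differences: 3, -9, -21. Second differences: -12, -12.
Level-2 differences are constant, so h has degree 2.
Fitting a degree-2 polynomial gives h(k) = -6k² - 3k - 7.
The coefficient of k is -3.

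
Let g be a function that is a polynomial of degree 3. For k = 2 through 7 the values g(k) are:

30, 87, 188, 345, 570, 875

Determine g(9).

1773

First differences: 57, 101, 157, 225, 305. Second differences: 44, 56, 68, 80. Third differences: 12, 12, 12.
Level-3 differences are constant, so g has degree 3.
Fitting a degree-3 polynomial gives g(k) = 2k³ + 4k² - k.
Then g(9) = 1773.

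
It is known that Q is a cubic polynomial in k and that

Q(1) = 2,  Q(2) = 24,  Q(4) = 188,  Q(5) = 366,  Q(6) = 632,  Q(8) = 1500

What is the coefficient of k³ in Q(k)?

3

Write Q(k) = ak³ + bk² + ck + d; the 6 given values yield a linear system in the 4 coefficients.
Solving, Q(k) = 3k³ - k² + 4k - 4.
The coefficient of k³ is 3.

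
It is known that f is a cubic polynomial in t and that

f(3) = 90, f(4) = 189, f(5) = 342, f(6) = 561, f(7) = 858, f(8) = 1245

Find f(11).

First differences: 99, 153, 219, 297, 387. Second differences: 54, 66, 78, 90. Third differences: 12, 12, 12.
Level-3 differences are constant, so f has degree 3.
Fitting a degree-3 polynomial gives f(t) = 2t³ + 3t² + 4t - 3.
Then f(11) = 3066.

3066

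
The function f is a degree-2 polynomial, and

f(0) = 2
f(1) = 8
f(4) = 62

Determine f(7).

170

Write f(n) = an² + bn + c; the 3 given values yield a linear system in the 3 coefficients.
Solving, f(n) = 3n² + 3n + 2.
Then f(7) = 170.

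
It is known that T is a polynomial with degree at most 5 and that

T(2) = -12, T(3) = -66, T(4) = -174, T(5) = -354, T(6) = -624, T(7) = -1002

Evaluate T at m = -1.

Write T(m) = am^5 + bm^4 + cm³ + dm² + em + p; the 6 given values yield a linear system in the 6 coefficients.
Solving, the top 2 coefficients vanish, and T(m) = -3m³ + 3m + 6.
Then T(-1) = 6.

6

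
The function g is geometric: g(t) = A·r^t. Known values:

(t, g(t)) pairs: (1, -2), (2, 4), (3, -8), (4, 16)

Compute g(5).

Consecutive ratio: 4/(-2) = -2, and -8/4 = -2, so r = -2.
Then A·(-2)^1 = -2 gives A = 1, and g(t) = 1·(-2)^t.
g(5) = 1·(-2)^5 = -32.

-32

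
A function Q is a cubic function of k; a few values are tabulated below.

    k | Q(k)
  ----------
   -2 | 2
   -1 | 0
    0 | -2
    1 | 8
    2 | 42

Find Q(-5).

-112

Write Q(k) = ak³ + bk² + ck + d; the 5 given values yield a linear system in the 4 coefficients.
Solving, Q(k) = 2k³ + 6k² + 2k - 2.
Then Q(-5) = -112.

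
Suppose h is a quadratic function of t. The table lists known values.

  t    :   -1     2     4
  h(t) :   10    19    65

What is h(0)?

5

Write h(t) = at² + bt + c; the 3 given values yield a linear system in the 3 coefficients.
Solving, h(t) = 4t² - t + 5.
The constant term is h(0) = 5.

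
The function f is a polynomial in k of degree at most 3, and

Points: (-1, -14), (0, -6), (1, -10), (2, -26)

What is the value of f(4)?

Write f(k) = ak³ + bk² + ck + d; the 4 given values yield a linear system in the 4 coefficients.
Solving, the leading coefficient vanishes, and f(k) = -6k² + 2k - 6.
Then f(4) = -94.

-94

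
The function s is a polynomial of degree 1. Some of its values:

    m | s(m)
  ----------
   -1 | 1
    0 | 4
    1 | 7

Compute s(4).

16

First differences: 3, 3.
Level-1 differences are constant, so s has degree 1.
Fitting a degree-1 polynomial gives s(m) = 3m + 4.
Then s(4) = 16.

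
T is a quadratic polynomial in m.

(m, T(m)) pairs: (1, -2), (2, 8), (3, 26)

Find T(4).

52

Write T(m) = am² + bm + c; the 3 given values yield a linear system in the 3 coefficients.
Solving, T(m) = 4m² - 2m - 4.
Then T(4) = 52.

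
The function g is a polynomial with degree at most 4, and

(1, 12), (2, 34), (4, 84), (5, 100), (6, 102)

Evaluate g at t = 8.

40

Write g(t) = at^4 + bt³ + ct² + dt + e; the 5 given values yield a linear system in the 5 coefficients.
Solving, the leading coefficient vanishes, and g(t) = -t³ + 8t² + 5t.
Then g(8) = 40.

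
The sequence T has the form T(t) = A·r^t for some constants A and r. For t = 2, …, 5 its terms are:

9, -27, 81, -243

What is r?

Consecutive ratio: -27/9 = -3, and 81/(-27) = -3, so r = -3.
Then A·(-3)^2 = 9 gives A = 1, and T(t) = 1·(-3)^t.

-3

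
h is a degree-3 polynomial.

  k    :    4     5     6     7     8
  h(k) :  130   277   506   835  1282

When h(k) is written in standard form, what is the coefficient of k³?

3

Write h(k) = ak³ + bk² + ck + d; the 5 given values yield a linear system in the 4 coefficients.
Solving, h(k) = 3k³ - 4k² + 2.
The coefficient of k³ is 3.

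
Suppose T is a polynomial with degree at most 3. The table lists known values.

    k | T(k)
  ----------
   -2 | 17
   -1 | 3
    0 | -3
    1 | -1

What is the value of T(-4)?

Write T(k) = ak³ + bk² + ck + d; the 4 given values yield a linear system in the 4 coefficients.
Solving, the leading coefficient vanishes, and T(k) = 4k² - 2k - 3.
Then T(-4) = 69.

69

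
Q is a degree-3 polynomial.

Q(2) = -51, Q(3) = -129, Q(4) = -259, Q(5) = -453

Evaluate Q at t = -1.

-9

Write Q(t) = at³ + bt² + ct + d; the 4 given values yield a linear system in the 4 coefficients.
Solving, Q(t) = -2t³ - 8t² - 3.
Then Q(-1) = -9.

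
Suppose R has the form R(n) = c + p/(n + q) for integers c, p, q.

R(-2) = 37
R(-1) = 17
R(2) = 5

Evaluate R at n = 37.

-2

(R(n) − c)(n + q) = p for each data point; the three points give a linear system in c and q, then p follows.
Solving: c = -3, q = 3, p = 40, so R(n) = -3 + 40/(n + 3).
Then R(37) = -3 + 40/40 = -2.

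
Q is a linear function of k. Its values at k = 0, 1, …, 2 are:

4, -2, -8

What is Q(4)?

-20

First differences: -6, -6.
Level-1 differences are constant, so Q has degree 1.
Fitting a degree-1 polynomial gives Q(k) = -6k + 4.
Then Q(4) = -20.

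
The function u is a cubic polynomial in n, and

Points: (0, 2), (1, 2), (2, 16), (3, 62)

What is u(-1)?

Write u(n) = an³ + bn² + cn + d; the 4 given values yield a linear system in the 4 coefficients.
Solving, u(n) = 3n³ - 2n² - n + 2.
Then u(-1) = -2.

-2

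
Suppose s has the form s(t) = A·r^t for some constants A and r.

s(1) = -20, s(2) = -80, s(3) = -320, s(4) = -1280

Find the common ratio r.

4

Consecutive ratio: -80/(-20) = 4, and -320/(-80) = 4, so r = 4.
Then A·4^1 = -20 gives A = -5, and s(t) = -5·4^t.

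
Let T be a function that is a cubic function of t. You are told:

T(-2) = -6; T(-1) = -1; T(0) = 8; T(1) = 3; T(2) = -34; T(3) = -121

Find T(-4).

First differences: 5, 9, -5, -37, -87. Second differences: 4, -14, -32, -50. Third differences: -18, -18, -18.
Level-3 differences are constant, so T has degree 3.
Fitting a degree-3 polynomial gives T(t) = -3t³ - 7t² + 5t + 8.
Then T(-4) = 68.

68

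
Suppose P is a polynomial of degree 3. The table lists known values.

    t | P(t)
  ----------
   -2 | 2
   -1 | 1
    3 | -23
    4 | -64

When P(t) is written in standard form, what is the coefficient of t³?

Write P(t) = at³ + bt² + ct + d; the 4 given values yield a linear system in the 4 coefficients.
Solving, P(t) = -t³ - t² + 3t + 4.
The coefficient of t³ is -1.

-1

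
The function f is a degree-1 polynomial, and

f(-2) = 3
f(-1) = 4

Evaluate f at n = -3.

Write f(n) = an + b; the 2 given values yield a linear system in the 2 coefficients.
Solving, f(n) = n + 5.
Then f(-3) = 2.

2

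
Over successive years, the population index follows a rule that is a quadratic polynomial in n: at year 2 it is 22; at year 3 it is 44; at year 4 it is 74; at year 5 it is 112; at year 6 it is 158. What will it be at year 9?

Write the value at n as s(n).
Write s(n) = an² + bn + c; the 5 given values yield a linear system in the 3 coefficients.
Solving, s(n) = 4n² + 2n + 2.
Then s(9) = 344.

344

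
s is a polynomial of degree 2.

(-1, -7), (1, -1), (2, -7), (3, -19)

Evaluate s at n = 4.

-37

Write s(n) = an² + bn + c; the 4 given values yield a linear system in the 3 coefficients.
Solving, s(n) = -3n² + 3n - 1.
Then s(4) = -37.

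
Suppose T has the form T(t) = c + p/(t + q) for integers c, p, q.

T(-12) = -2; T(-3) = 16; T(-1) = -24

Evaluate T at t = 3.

-8

(T(t) − c)(t + q) = p for each data point; the three points give a linear system in c and q, then p follows.
Solving: c = -4, q = 2, p = -20, so T(t) = -4 − 20/(t + 2).
Then T(3) = -4 − 20/5 = -8.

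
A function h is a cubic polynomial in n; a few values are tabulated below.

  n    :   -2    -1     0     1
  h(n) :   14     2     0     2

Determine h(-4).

Write h(n) = an³ + bn² + cn + d; the 4 given values yield a linear system in the 4 coefficients.
Solving, h(n) = -n³ + 2n² + n.
Then h(-4) = 92.

92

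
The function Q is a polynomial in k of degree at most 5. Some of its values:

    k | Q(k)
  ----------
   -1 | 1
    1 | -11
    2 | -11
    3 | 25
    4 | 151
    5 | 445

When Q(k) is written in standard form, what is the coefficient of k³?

Write Q(k) = ak^5 + bk^4 + ck³ + dk² + ek + p; the 6 given values yield a linear system in the 6 coefficients.
Solving, the leading coefficient vanishes, and Q(k) = k^4 - k³ - k² - 5k - 5.
The coefficient of k³ is -1.

-1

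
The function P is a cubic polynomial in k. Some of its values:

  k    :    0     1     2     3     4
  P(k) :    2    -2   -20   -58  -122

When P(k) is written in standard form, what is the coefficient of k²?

First differences: -4, -18, -38, -64. Second differences: -14, -20, -26. Third differences: -6, -6.
Level-3 differences are constant, so P has degree 3.
Fitting a degree-3 polynomial gives P(k) = -k³ - 4k² + k + 2.
The coefficient of k² is -4.

-4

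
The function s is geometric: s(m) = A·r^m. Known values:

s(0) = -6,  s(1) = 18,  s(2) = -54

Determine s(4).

Consecutive ratio: 18/(-6) = -3, and -54/18 = -3, so r = -3.
Then A·(-3)^0 = -6 gives A = -6, and s(m) = -6·(-3)^m.
s(4) = -6·(-3)^4 = -486.

-486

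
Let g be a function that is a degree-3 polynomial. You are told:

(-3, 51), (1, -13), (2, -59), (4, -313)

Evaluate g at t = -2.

Write g(t) = at³ + bt² + ct + d; the 4 given values yield a linear system in the 4 coefficients.
Solving, g(t) = -3t³ - 6t² - 7t + 3.
Then g(-2) = 17.

17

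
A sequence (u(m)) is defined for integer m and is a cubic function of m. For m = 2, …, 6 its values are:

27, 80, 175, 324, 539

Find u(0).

Write u(m) = am³ + bm² + cm + d; the 5 given values yield a linear system in the 4 coefficients.
Solving, u(m) = 2m³ + 3m² - 1.
Then u(0) = -1.

-1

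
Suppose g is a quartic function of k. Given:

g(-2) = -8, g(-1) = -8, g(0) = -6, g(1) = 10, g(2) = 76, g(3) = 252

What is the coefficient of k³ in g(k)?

Write g(k) = ak^4 + bk³ + ck² + dk + e; the 6 given values yield a linear system in the 5 coefficients.
Solving, g(k) = k^4 + 4k³ + 6k² + 5k - 6.
The coefficient of k³ is 4.

4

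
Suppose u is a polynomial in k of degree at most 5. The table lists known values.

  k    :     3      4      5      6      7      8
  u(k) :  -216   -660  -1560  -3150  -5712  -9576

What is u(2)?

Write u(k) = ak^5 + bk^4 + ck³ + dk² + ek + p; the 6 given values yield a linear system in the 6 coefficients.
Solving, the leading coefficient vanishes, and u(k) = -2k^4 - 3k³ + 2k² + 3k.
Then u(2) = -42.

-42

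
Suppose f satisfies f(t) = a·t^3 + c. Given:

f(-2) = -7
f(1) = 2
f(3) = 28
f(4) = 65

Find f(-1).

0

From f(-2) = -7 and f(1) = 2: -8a + c = -7 and 1a + c = 2.
Subtracting: 9a = 9, so a = 1; then c = -7 − 1·(-8) = 1.
So f(t) = 1t³ + 1, and f(-1) = 0.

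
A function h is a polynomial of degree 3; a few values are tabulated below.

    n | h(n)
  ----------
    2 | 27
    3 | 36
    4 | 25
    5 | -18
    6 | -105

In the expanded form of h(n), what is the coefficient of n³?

-2

First differences: 9, -11, -43, -87. Second differences: -20, -32, -44. Third differences: -12, -12.
Level-3 differences are constant, so h has degree 3.
Fitting a degree-3 polynomial gives h(n) = -2n³ + 8n² + 7n - 3.
The coefficient of n³ is -2.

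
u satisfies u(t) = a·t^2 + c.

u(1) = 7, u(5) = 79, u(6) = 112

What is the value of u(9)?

247

From u(1) = 7 and u(5) = 79: 1a + c = 7 and 25a + c = 79.
Subtracting: 24a = 72, so a = 3; then c = 7 − 3·1 = 4.
So u(t) = 3t² + 4, and u(9) = 247.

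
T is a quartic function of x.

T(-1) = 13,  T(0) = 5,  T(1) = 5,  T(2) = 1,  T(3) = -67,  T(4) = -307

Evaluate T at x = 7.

Write T(x) = ax^4 + bx³ + cx² + dx + e; the 6 given values yield a linear system in the 5 coefficients.
Solving, T(x) = -2x^4 + 2x³ + 6x² - 6x + 5.
Then T(7) = -3859.

-3859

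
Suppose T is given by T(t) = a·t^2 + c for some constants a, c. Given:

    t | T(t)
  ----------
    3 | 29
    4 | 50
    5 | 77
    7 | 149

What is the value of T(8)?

From T(3) = 29 and T(4) = 50: 9a + c = 29 and 16a + c = 50.
Subtracting: 7a = 21, so a = 3; then c = 29 − 3·9 = 2.
So T(t) = 3t² + 2, and T(8) = 194.

194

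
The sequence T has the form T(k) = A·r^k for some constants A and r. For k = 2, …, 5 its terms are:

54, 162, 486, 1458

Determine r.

Consecutive ratio: 162/54 = 3, and 486/162 = 3, so r = 3.
Then A·3^2 = 54 gives A = 6, and T(k) = 6·3^k.

3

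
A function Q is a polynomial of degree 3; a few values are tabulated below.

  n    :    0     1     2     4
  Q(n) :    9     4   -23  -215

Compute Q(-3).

72

Write Q(n) = an³ + bn² + cn + d; the 4 given values yield a linear system in the 4 coefficients.
Solving, Q(n) = -3n³ - 2n² + 9.
Then Q(-3) = 72.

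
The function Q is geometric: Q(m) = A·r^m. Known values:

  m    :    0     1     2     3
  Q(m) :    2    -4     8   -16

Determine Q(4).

32

Consecutive ratio: -4/2 = -2, and 8/(-4) = -2, so r = -2.
Then A·(-2)^0 = 2 gives A = 2, and Q(m) = 2·(-2)^m.
Q(4) = 2·(-2)^4 = 32.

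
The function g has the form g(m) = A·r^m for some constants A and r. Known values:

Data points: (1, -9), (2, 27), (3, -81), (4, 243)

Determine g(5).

Consecutive ratio: 27/(-9) = -3, and -81/27 = -3, so r = -3.
Then A·(-3)^1 = -9 gives A = 3, and g(m) = 3·(-3)^m.
g(5) = 3·(-3)^5 = -729.

-729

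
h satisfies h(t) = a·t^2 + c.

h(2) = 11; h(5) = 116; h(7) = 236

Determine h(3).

36

From h(2) = 11 and h(5) = 116: 4a + c = 11 and 25a + c = 116.
Subtracting: 21a = 105, so a = 5; then c = 11 − 5·4 = -9.
So h(t) = 5t² − 9, and h(3) = 36.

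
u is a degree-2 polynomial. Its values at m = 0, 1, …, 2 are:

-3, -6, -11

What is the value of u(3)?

-18

Write u(m) = am² + bm + c; the 3 given values yield a linear system in the 3 coefficients.
Solving, u(m) = -m² - 2m - 3.
Then u(3) = -18.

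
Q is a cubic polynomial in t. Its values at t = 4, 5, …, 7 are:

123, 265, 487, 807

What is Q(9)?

Write Q(t) = at³ + bt² + ct + d; the 4 given values yield a linear system in the 4 coefficients.
Solving, Q(t) = 3t³ - 5t² + 4t - 5.
Then Q(9) = 1813.

1813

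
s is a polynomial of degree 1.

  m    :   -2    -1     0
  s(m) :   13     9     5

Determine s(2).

First differences: -4, -4.
Level-1 differences are constant, so s has degree 1.
Fitting a degree-1 polynomial gives s(m) = -4m + 5.
Then s(2) = -3.

-3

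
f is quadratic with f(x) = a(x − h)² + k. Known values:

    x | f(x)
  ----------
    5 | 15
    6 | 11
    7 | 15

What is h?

6

First differences -4, 4; second difference 8 = 2a, so a = 4.
Expanding, the x-coefficient is −2ah = -8h; matching it to the data gives h = 6, and then k = 11.
So f(x) = 4(x − 6)² + 11.
Hence h = 6.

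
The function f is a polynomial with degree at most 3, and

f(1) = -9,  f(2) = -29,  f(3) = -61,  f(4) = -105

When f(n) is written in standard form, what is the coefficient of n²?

-6

First differences: -20, -32, -44. Second differences: -12, -12.
Level-2 differences are constant, so f has degree 2.
Fitting a degree-2 polynomial gives f(n) = -6n² - 2n - 1.
The coefficient of n² is -6.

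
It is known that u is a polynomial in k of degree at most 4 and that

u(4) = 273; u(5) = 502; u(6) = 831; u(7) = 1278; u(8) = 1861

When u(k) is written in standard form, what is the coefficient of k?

Write u(k) = ak^4 + bk³ + ck² + dk + e; the 5 given values yield a linear system in the 5 coefficients.
Solving, the leading coefficient vanishes, and u(k) = 3k³ + 5k² + k - 3.
The coefficient of k is 1.

1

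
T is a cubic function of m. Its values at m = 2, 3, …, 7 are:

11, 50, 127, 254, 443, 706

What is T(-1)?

2

Write T(m) = am³ + bm² + cm + d; the 6 given values yield a linear system in the 4 coefficients.
Solving, T(m) = 2m³ + m² - 4m - 1.
Then T(-1) = 2.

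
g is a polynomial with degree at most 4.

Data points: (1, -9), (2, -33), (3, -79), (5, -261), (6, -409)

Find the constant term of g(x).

-1

Write g(x) = ax^4 + bx³ + cx² + dx + e; the 5 given values yield a linear system in the 5 coefficients.
Solving, the leading coefficient vanishes, and g(x) = -x³ - 5x² - 2x - 1.
The constant term is g(0) = -1.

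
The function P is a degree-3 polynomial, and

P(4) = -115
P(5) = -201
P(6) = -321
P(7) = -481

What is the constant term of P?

9

Write P(m) = am³ + bm² + cm + d; the 4 given values yield a linear system in the 4 coefficients.
Solving, P(m) = -m³ - 2m² - 7m + 9.
The constant term is P(0) = 9.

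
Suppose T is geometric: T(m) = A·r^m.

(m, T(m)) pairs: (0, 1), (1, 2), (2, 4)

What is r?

2

Consecutive ratio: 2/1 = 2, and 4/2 = 2, so r = 2.
Then A·2^0 = 1 gives A = 1, and T(m) = 1·2^m.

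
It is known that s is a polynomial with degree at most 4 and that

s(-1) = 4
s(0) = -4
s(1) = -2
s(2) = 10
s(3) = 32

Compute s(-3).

50

First differences: -8, 2, 12, 22. Second differences: 10, 10, 10.
Level-2 differences are constant, so s has degree 2.
Fitting a degree-2 polynomial gives s(n) = 5n² - 3n - 4.
Then s(-3) = 50.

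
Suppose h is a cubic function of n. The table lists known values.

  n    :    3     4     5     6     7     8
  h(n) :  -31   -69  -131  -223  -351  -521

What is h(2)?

First differences: -38, -62, -92, -128, -170. Second differences: -24, -30, -36, -42. Third differences: -6, -6, -6.
Level-3 differences are constant, so h has degree 3.
Fitting a degree-3 polynomial gives h(n) = -n³ - n - 1.
Then h(2) = -11.

-11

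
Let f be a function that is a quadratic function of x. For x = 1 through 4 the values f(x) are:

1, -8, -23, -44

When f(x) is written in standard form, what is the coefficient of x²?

First differences: -9, -15, -21. Second differences: -6, -6.
Level-2 differences are constant, so f has degree 2.
Fitting a degree-2 polynomial gives f(x) = -3x² + 4.
The coefficient of x² is -3.

-3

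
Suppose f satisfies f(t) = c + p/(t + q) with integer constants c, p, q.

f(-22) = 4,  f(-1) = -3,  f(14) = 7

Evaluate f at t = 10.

8

(f(t) − c)(t + q) = p for each data point; the three points give a linear system in c and q, then p follows.
Solving: c = 5, q = -2, p = 24, so f(t) = 5 + 24/(t − 2).
Then f(10) = 5 + 24/8 = 8.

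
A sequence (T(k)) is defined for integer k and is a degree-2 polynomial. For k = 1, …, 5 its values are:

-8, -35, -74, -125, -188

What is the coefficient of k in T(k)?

First differences: -27, -39, -51, -63. Second differences: -12, -12, -12.
Level-2 differences are constant, so T has degree 2.
Fitting a degree-2 polynomial gives T(k) = -6k² - 9k + 7.
The coefficient of k is -9.

-9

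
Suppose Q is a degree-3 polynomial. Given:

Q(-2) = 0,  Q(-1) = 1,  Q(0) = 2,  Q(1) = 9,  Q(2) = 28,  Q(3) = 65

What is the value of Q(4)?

126

First differences: 1, 1, 7, 19, 37. Second differences: 0, 6, 12, 18. Third differences: 6, 6, 6.
Level-3 differences are constant, so Q has degree 3.
Fitting a degree-3 polynomial gives Q(t) = t³ + 3t² + 3t + 2.
Then Q(4) = 126.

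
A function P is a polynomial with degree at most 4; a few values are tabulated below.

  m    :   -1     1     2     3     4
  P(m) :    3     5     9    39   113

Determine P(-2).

Write P(m) = am^4 + bm³ + cm² + dm + e; the 5 given values yield a linear system in the 5 coefficients.
Solving, the leading coefficient vanishes, and P(m) = 3m³ - 5m² - 2m + 9.
Then P(-2) = -31.

-31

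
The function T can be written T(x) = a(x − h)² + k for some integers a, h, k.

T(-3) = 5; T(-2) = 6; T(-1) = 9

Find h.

-3

First differences 1, 3; second difference 2 = 2a, so a = 1.
Expanding, the x-coefficient is −2ah = -2h; matching it to the data gives h = -3, and then k = 5.
So T(x) = 1(x + 3)² + 5.
Hence h = -3.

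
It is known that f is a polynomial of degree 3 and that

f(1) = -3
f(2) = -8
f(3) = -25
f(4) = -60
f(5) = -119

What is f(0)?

-4

Write f(m) = am³ + bm² + cm + d; the 5 given values yield a linear system in the 4 coefficients.
Solving, f(m) = -m³ + 2m - 4.
The constant term is f(0) = -4.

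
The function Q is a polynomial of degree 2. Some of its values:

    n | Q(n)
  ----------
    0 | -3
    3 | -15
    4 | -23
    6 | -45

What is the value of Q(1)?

Write Q(n) = an² + bn + c; the 4 given values yield a linear system in the 3 coefficients.
Solving, Q(n) = -n² - n - 3.
Then Q(1) = -5.

-5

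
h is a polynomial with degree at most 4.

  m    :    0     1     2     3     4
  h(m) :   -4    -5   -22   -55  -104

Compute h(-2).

First differences: -1, -17, -33, -49. Second differences: -16, -16, -16.
Level-2 differences are constant, so h has degree 2.
Fitting a degree-2 polynomial gives h(m) = -8m² + 7m - 4.
Then h(-2) = -50.

-50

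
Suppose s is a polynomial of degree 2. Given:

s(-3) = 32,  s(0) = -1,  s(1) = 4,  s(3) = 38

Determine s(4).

Write s(x) = ax² + bx + c; the 4 given values yield a linear system in the 3 coefficients.
Solving, s(x) = 4x² + x - 1.
Then s(4) = 67.

67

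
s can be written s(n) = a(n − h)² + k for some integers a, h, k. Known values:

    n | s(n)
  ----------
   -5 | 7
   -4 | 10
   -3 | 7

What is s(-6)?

First differences 3, -3; second difference -6 = 2a, so a = -3.
Expanding, the n-coefficient is −2ah = 6h; matching it to the data gives h = -4, and then k = 10.
So s(n) = -3(n + 4)² + 10.
s(-6) = -3·(-2)² + 10 = -2.

-2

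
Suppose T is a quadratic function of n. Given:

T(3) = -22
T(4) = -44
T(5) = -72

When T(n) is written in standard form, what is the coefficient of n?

-1

Write T(n) = an² + bn + c; the 3 given values yield a linear system in the 3 coefficients.
Solving, T(n) = -3n² - n + 8.
The coefficient of n is -1.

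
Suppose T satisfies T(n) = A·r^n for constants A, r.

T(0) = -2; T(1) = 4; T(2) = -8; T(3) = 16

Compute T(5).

64

Consecutive ratio: 4/(-2) = -2, and -8/4 = -2, so r = -2.
Then A·(-2)^0 = -2 gives A = -2, and T(n) = -2·(-2)^n.
T(5) = -2·(-2)^5 = 64.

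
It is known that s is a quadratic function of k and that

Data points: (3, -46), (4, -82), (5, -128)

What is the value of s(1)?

Write s(k) = ak² + bk + c; the 3 given values yield a linear system in the 3 coefficients.
Solving, s(k) = -5k² - k + 2.
Then s(1) = -4.

-4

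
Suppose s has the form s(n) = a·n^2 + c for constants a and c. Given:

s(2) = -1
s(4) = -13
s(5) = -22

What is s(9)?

From s(2) = -1 and s(4) = -13: 4a + c = -1 and 16a + c = -13.
Subtracting: 12a = -12, so a = -1; then c = -1 − (-1)·4 = 3.
So s(n) = -1n² + 3, and s(9) = -78.

-78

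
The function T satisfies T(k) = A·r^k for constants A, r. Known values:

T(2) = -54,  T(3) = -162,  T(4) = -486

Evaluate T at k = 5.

-1458

Consecutive ratio: -162/(-54) = 3, and -486/(-162) = 3, so r = 3.
Then A·3^2 = -54 gives A = -6, and T(k) = -6·3^k.
T(5) = -6·3^5 = -1458.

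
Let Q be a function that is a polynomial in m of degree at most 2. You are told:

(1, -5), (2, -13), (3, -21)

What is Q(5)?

-37

Write Q(m) = am² + bm + c; the 3 given values yield a linear system in the 3 coefficients.
Solving, the leading coefficient vanishes, and Q(m) = -8m + 3.
Then Q(5) = -37.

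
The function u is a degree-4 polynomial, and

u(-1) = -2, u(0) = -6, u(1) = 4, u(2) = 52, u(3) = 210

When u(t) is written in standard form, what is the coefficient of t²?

Write u(t) = at^4 + bt³ + ct² + dt + e; the 5 given values yield a linear system in the 5 coefficients.
Solving, u(t) = 2t^4 + 5t² + 3t - 6.
The coefficient of t² is 5.

5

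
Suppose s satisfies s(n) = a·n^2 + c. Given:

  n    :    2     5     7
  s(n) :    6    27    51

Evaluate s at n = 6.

From s(2) = 6 and s(5) = 27: 4a + c = 6 and 25a + c = 27.
Subtracting: 21a = 21, so a = 1; then c = 6 − 1·4 = 2.
So s(n) = 1n² + 2, and s(6) = 38.

38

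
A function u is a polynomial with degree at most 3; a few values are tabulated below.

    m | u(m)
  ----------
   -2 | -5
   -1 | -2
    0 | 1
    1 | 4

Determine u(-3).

-8

Write u(m) = am³ + bm² + cm + d; the 4 given values yield a linear system in the 4 coefficients.
Solving, the top 2 coefficients vanish, and u(m) = 3m + 1.
Then u(-3) = -8.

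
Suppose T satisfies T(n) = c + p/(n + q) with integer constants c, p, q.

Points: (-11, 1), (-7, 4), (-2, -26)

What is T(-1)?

-14

(T(n) − c)(n + q) = p for each data point; the three points give a linear system in c and q, then p follows.
Solving: c = -2, q = 3, p = -24, so T(n) = -2 − 24/(n + 3).
Then T(-1) = -2 − 24/2 = -14.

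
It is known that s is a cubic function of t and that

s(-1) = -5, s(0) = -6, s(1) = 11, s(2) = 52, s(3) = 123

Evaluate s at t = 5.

First differences: -1, 17, 41, 71. Second differences: 18, 24, 30. Third differences: 6, 6.
Level-3 differences are constant, so s has degree 3.
Fitting a degree-3 polynomial gives s(t) = t³ + 9t² + 7t - 6.
Then s(5) = 379.

379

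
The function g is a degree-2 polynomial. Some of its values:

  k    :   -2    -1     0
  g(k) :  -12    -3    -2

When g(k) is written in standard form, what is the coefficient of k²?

-4

Write g(k) = ak² + bk + c; the 3 given values yield a linear system in the 3 coefficients.
Solving, g(k) = -4k² - 3k - 2.
The coefficient of k² is -4.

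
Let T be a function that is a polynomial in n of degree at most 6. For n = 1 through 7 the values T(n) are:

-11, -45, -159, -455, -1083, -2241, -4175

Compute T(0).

-3

Write T(n) = an^6 + bn^5 + cn^4 + dn³ + en² + pn + q; the 7 given values yield a linear system in the 7 coefficients.
Solving, the top 2 coefficients vanish, and T(n) = -2n^4 + 3n³ - 8n² - n - 3.
Then T(0) = -3.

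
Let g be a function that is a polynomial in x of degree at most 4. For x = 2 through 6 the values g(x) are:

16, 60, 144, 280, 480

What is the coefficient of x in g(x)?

First differences: 44, 84, 136, 200. Second differences: 40, 52, 64. Third differences: 12, 12.
Level-3 differences are constant, so g has degree 3.
Fitting a degree-3 polynomial gives g(x) = 2x³ + 2x² - 4x.
The coefficient of x is -4.

-4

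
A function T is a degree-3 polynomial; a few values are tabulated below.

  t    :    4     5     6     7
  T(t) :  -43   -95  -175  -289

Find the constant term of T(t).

Write T(t) = at³ + bt² + ct + d; the 4 given values yield a linear system in the 4 coefficients.
Solving, T(t) = -t³ + t² + 5.
The constant term is T(0) = 5.

5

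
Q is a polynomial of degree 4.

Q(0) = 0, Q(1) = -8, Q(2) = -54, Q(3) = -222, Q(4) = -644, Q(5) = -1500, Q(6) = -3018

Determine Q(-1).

6

Write Q(m) = am^4 + bm³ + cm² + dm + e; the 7 given values yield a linear system in the 5 coefficients.
Solving, Q(m) = -2m^4 - 2m³ + m² - 5m.
Then Q(-1) = 6.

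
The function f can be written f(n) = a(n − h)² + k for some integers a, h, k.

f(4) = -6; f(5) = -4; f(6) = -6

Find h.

First differences 2, -2; second difference -4 = 2a, so a = -2.
Expanding, the n-coefficient is −2ah = 4h; matching it to the data gives h = 5, and then k = -4.
So f(n) = -2(n − 5)² − 4.
Hence h = 5.

5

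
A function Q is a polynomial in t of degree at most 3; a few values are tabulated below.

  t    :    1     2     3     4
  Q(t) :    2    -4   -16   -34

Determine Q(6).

-88

First differences: -6, -12, -18. Second differences: -6, -6.
Level-2 differences are constant, so Q has degree 2.
Fitting a degree-2 polynomial gives Q(t) = -3t² + 3t + 2.
Then Q(6) = -88.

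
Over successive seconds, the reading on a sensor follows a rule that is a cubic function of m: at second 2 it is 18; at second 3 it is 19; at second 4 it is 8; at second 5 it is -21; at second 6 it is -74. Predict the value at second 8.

-276

Write the value at m as P(m).
First differences: 1, -11, -29, -53. Second differences: -12, -18, -24. Third differences: -6, -6.
Level-3 differences are constant, so P has degree 3.
Fitting a degree-3 polynomial gives P(m) = -m³ + 3m² + 5m + 4.
Then P(8) = -276.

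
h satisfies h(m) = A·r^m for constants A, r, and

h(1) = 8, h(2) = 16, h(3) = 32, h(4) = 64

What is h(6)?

Consecutive ratio: 16/8 = 2, and 32/16 = 2, so r = 2.
Then A·2^1 = 8 gives A = 4, and h(m) = 4·2^m.
h(6) = 4·2^6 = 256.

256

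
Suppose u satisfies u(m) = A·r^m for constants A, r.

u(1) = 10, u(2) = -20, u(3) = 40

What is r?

-2

Consecutive ratio: -20/10 = -2, and 40/(-20) = -2, so r = -2.
Then A·(-2)^1 = 10 gives A = -5, and u(m) = -5·(-2)^m.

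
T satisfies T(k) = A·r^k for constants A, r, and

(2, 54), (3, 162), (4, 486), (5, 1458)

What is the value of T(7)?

Consecutive ratio: 162/54 = 3, and 486/162 = 3, so r = 3.
Then A·3^2 = 54 gives A = 6, and T(k) = 6·3^k.
T(7) = 6·3^7 = 13122.

13122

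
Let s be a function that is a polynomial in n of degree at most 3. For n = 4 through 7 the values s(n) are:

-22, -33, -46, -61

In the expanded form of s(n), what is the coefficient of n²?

First differences: -11, -13, -15. Second differences: -2, -2.
Level-2 differences are constant, so s has degree 2.
Fitting a degree-2 polynomial gives s(n) = -n² - 2n + 2.
The coefficient of n² is -1.

-1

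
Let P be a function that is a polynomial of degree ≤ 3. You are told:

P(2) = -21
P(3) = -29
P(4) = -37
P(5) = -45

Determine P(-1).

Write P(t) = at³ + bt² + ct + d; the 4 given values yield a linear system in the 4 coefficients.
Solving, the top 2 coefficients vanish, and P(t) = -8t - 5.
Then P(-1) = 3.

3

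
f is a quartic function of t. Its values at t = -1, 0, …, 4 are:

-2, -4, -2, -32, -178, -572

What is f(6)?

-2872

First differences: -2, 2, -30, -146, -394. Second differences: 4, -32, -116, -248. Third differences: -36, -84, -132. Fourth differences: -48, -48.
Level-4 differences are constant, so f has degree 4.
Fitting a degree-4 polynomial gives f(t) = -2t^4 - 2t³ + 4t² + 2t - 4.
Then f(6) = -2872.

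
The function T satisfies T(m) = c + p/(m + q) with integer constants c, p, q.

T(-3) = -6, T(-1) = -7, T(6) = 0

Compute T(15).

-3

(T(m) − c)(m + q) = p for each data point; the three points give a linear system in c and q, then p follows.
Solving: c = -4, q = -3, p = 12, so T(m) = -4 + 12/(m − 3).
Then T(15) = -4 + 12/12 = -3.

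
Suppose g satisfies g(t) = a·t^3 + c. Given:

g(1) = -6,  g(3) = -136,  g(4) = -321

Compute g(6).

From g(1) = -6 and g(3) = -136: 1a + c = -6 and 27a + c = -136.
Subtracting: 26a = -130, so a = -5; then c = -6 − (-5)·1 = -1.
So g(t) = -5t³ − 1, and g(6) = -1081.

-1081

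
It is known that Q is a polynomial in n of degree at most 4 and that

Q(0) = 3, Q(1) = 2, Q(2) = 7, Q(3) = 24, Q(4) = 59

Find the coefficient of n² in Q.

0

First differences: -1, 5, 17, 35. Second differences: 6, 12, 18. Third differences: 6, 6.
Level-3 differences are constant, so Q has degree 3.
Fitting a degree-3 polynomial gives Q(n) = n³ - 2n + 3.
The coefficient of n² is 0.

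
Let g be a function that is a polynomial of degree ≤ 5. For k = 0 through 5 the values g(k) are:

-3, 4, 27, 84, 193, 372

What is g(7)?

1012

First differences: 7, 23, 57, 109, 179. Second differences: 16, 34, 52, 70. Third differences: 18, 18, 18.
Level-3 differences are constant, so g has degree 3.
Fitting a degree-3 polynomial gives g(k) = 3k³ - k² + 5k - 3.
Then g(7) = 1012.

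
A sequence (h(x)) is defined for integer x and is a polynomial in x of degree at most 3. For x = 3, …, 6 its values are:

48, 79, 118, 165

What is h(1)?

10

First differences: 31, 39, 47. Second differences: 8, 8.
Level-2 differences are constant, so h has degree 2.
Fitting a degree-2 polynomial gives h(x) = 4x² + 3x + 3.
Then h(1) = 10.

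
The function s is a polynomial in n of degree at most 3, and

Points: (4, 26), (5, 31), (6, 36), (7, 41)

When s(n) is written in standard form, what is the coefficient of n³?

First differences: 5, 5, 5.
Level-1 differences are constant, so s has degree 1.
Fitting a degree-1 polynomial gives s(n) = 5n + 6.
The coefficient of n³ is 0.

0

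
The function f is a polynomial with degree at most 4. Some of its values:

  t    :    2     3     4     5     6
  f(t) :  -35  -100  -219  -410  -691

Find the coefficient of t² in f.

First differences: -65, -119, -191, -281. Second differences: -54, -72, -90. Third differences: -18, -18.
Level-3 differences are constant, so f has degree 3.
Fitting a degree-3 polynomial gives f(t) = -3t³ - 8t + 5.
The coefficient of t² is 0.

0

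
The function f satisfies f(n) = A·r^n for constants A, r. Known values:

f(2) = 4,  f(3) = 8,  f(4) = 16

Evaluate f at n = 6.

Consecutive ratio: 8/4 = 2, and 16/8 = 2, so r = 2.
Then A·2^2 = 4 gives A = 1, and f(n) = 1·2^n.
f(6) = 1·2^6 = 64.

64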